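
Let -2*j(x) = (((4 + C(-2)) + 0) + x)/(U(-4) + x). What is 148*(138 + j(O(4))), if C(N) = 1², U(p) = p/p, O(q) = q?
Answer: 101454/5 ≈ 20291.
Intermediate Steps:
U(p) = 1
C(N) = 1
j(x) = -(5 + x)/(2*(1 + x)) (j(x) = -(((4 + 1) + 0) + x)/(2*(1 + x)) = -((5 + 0) + x)/(2*(1 + x)) = -(5 + x)/(2*(1 + x)))
148*(138 + j(O(4))) = 148*(138 + (-5 - 1*4)/(2*(1 + 4))) = 148*(138 + (½)*(-5 - 4)/5) = 148*(138 + (½)*(⅕)*(-9)) = 148*(138 - 9/10) = 148*(1371/10) = 101454/5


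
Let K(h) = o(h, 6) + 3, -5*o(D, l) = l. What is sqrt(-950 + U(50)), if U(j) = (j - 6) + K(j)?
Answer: I*sqrt(22605)/5 ≈ 30.07*I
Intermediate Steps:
o(D, l) = -l/5
K(h) = 9/5 (K(h) = -1/5*6 + 3 = -6/5 + 3 = 9/5)
U(j) = -21/5 + j (U(j) = (j - 6) + 9/5 = (-6 + j) + 9/5 = -21/5 + j)
sqrt(-950 + U(50)) = sqrt(-950 + (-21/5 + 50)) = sqrt(-950 + 229/5) = sqrt(-4521/5) = I*sqrt(22605)/5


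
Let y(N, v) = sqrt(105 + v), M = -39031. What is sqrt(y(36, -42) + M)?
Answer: sqrt(-39031 + 3*sqrt(7)) ≈ 197.54*I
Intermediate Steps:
sqrt(y(36, -42) + M) = sqrt(sqrt(105 - 42) - 39031) = sqrt(sqrt(63) - 39031) = sqrt(3*sqrt(7) - 39031) = sqrt(-39031 + 3*sqrt(7))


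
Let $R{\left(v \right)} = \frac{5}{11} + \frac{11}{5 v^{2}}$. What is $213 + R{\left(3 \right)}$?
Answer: $\frac{105781}{495} \approx 213.7$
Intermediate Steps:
$R{\left(v \right)} = \frac{5}{11} + \frac{11}{5 v^{2}}$ ($R{\left(v \right)} = 5 \cdot \frac{1}{11} + 11 \frac{1}{5 v^{2}} = \frac{5}{11} + \frac{11}{5 v^{2}}$)
$213 + R{\left(3 \right)} = 213 + \left(\frac{5}{11} + \frac{11}{5 \cdot 9}\right) = 213 + \left(\frac{5}{11} + \frac{11}{5} \cdot \frac{1}{9}\right) = 213 + \left(\frac{5}{11} + \frac{11}{45}\right) = 213 + \frac{346}{495} = \frac{105781}{495}$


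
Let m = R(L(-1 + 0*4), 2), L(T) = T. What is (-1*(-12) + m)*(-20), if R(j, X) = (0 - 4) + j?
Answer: -140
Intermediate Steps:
R(j, X) = -4 + j
m = -5 (m = -4 + (-1 + 0*4) = -4 + (-1 + 0) = -4 - 1 = -5)
(-1*(-12) + m)*(-20) = (-1*(-12) - 5)*(-20) = (12 - 5)*(-20) = 7*(-20) = -140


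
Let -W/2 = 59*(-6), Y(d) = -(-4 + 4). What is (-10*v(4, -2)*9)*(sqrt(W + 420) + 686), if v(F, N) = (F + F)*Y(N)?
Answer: 0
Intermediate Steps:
Y(d) = 0 (Y(d) = -1*0 = 0)
v(F, N) = 0 (v(F, N) = (F + F)*0 = (2*F)*0 = 0)
W = 708 (W = -118*(-6) = -2*(-354) = 708)
(-10*v(4, -2)*9)*(sqrt(W + 420) + 686) = (-10*0*9)*(sqrt(708 + 420) + 686) = (0*9)*(sqrt(1128) + 686) = 0*(2*sqrt(282) + 686) = 0*(686 + 2*sqrt(282)) = 0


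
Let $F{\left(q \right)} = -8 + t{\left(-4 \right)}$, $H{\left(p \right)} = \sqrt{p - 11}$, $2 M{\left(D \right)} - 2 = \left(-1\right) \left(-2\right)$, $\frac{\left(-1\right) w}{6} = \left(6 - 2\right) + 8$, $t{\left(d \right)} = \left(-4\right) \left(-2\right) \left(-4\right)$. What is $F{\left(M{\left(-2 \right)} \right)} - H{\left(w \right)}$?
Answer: $-40 - i \sqrt{83} \approx -40.0 - 9.1104 i$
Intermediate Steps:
$t{\left(d \right)} = -32$ ($t{\left(d \right)} = 8 \left(-4\right) = -32$)
$w = -72$ ($w = - 6 \left(\left(6 - 2\right) + 8\right) = - 6 \left(4 + 8\right) = \left(-6\right) 12 = -72$)
$M{\left(D \right)} = 2$ ($M{\left(D \right)} = 1 + \frac{\left(-1\right) \left(-2\right)}{2} = 1 + \frac{1}{2} \cdot 2 = 1 + 1 = 2$)
$H{\left(p \right)} = \sqrt{-11 + p}$
$F{\left(q \right)} = -40$ ($F{\left(q \right)} = -8 - 32 = -40$)
$F{\left(M{\left(-2 \right)} \right)} - H{\left(w \right)} = -40 - \sqrt{-11 - 72} = -40 - \sqrt{-83} = -40 - i \sqrt{83}$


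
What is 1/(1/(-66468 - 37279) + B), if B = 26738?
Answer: 103747/2773987285 ≈ 3.7400e-5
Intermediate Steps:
1/(1/(-66468 - 37279) + B) = 1/(1/(-66468 - 37279) + 26738) = 1/(1/(-103747) + 26738) = 1/(-1/103747 + 26738) = 1/(2773987285/103747) = 103747/2773987285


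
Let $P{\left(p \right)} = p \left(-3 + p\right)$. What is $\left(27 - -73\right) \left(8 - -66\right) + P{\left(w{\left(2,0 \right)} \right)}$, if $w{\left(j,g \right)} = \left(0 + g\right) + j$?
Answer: $7398$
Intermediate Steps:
$w{\left(j,g \right)} = g + j$
$\left(27 - -73\right) \left(8 - -66\right) + P{\left(w{\left(2,0 \right)} \right)} = \left(27 - -73\right) \left(8 - -66\right) + \left(0 + 2\right) \left(-3 + \left(0 + 2\right)\right) = \left(27 + 73\right) \left(8 + 66\right) + 2 \left(-3 + 2\right) = 100 \cdot 74 + 2 \left(-1\right) = 7400 - 2 = 7398$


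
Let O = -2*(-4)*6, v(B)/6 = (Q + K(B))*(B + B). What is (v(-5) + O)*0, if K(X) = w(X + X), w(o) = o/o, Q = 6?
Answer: 0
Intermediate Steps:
w(o) = 1
K(X) = 1
v(B) = 84*B (v(B) = 6*((6 + 1)*(B + B)) = 6*(7*(2*B)) = 6*(14*B) = 84*B)
O = 48 (O = 8*6 = 48)
(v(-5) + O)*0 = (84*(-5) + 48)*0 = (-420 + 48)*0 = -372*0 = 0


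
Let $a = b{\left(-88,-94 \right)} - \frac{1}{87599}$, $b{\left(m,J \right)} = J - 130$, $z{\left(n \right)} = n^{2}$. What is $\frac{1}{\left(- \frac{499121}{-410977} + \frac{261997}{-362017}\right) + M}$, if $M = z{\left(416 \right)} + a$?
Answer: $\frac{1861862441241113}{321790323150302948045} \approx 5.786 \cdot 10^{-6}$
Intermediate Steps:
$b{\left(m,J \right)} = -130 + J$ ($b{\left(m,J \right)} = J - 130 = -130 + J$)
$a = - \frac{19622177}{87599}$ ($a = \left(-130 - 94\right) - \frac{1}{87599} = -224 - \frac{1}{87599} = - \frac{19622177}{87599} \approx -224.0$)
$M = \frac{15139910367}{87599}$ ($M = 416^{2} - \frac{19622177}{87599} = 173056 - \frac{19622177}{87599} = \frac{15139910367}{87599} \approx 1.7283 \cdot 10^{5}$)
$\frac{1}{\left(- \frac{499121}{-410977} + \frac{261997}{-362017}\right) + M} = \frac{1}{\left(- \frac{499121}{-410977} + \frac{261997}{-362017}\right) + \frac{15139910367}{87599}} = \frac{1}{\left(\left(-499121\right) \left(- \frac{1}{410977}\right) + 261997 \left(- \frac{1}{362017}\right)\right) + \frac{15139910367}{87599}} = \frac{1}{\left(\frac{71303}{58711} - \frac{261997}{362017}\right) + \frac{15139910367}{87599}} = \frac{1}{\frac{10430792284}{21254380087} + \frac{15139910367}{87599}} = \frac{1}{\frac{321790323150302948045}{1861862441241113}} = \frac{1861862441241113}{321790323150302948045}$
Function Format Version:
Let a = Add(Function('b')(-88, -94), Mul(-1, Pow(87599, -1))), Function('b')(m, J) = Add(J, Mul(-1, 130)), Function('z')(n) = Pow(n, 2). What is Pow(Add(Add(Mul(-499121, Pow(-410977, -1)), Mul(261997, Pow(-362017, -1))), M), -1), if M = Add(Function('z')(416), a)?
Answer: Rational(1861862441241113, 321790323150302948045) ≈ 5.7860e-6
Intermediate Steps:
Function('b')(m, J) = Add(-130, J) (Function('b')(m, J) = Add(J, -130) = Add(-130, J))
a = Rational(-19622177, 87599) (a = Add(Add(-130, -94), Mul(-1, Pow(87599, -1))) = Add(-224, Mul(-1, Rational(1, 87599))) = Add(-224, Rational(-1, 87599)) = Rational(-19622177, 87599) ≈ -224.00)
M = Rational(15139910367, 87599) (M = Add(Pow(416, 2), Rational(-19622177, 87599)) = Add(173056, Rational(-19622177, 87599)) = Rational(15139910367, 87599) ≈ 1.7283e+5)
Pow(Add(Add(Mul(-499121, Pow(-410977, -1)), Mul(261997, Pow(-362017, -1))), M), -1) = Pow(Add(Add(Mul(-499121, Pow(-410977, -1)), Mul(261997, Pow(-362017, -1))), Rational(15139910367, 87599)), -1) = Pow(Add(Add(Mul(-499121, Rational(-1, 410977)), Mul(261997, Rational(-1, 362017))), Rational(15139910367, 87599)), -1) = Pow(Add(Add(Rational(71303, 58711), Rational(-261997, 362017)), Rational(15139910367, 87599)), -1) = Pow(Add(Rational(10430792284, 21254380087), Rational(15139910367, 87599)), -1) = Pow(Rational(321790323150302948045, 1861862441241113), -1) = Rational(1861862441241113, 321790323150302948045)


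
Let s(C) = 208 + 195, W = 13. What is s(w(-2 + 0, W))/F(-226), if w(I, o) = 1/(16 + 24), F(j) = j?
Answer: -403/226 ≈ -1.7832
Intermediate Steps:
w(I, o) = 1/40
s(C) = 403
s(w(-2 + 0, W))/F(-226) = 403/(-226) = 403*(-1/226) = -403/226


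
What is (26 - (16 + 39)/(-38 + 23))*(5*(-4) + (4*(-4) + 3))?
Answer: -979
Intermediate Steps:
(26 - (16 + 39)/(-38 + 23))*(5*(-4) + (4*(-4) + 3)) = (26 - 55/(-15))*(-20 + (-16 + 3)) = (26 - 55*(-1)/15)*(-20 - 13) = (26 - 1*(-11/3))*(-33) = (26 + 11/3)*(-33) = (89/3)*(-33) = -979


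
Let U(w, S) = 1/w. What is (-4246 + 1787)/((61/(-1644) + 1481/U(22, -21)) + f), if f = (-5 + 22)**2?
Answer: -4042596/54039863 ≈ -0.074808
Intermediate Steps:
f = 289 (f = 17**2 = 289)
(-4246 + 1787)/((61/(-1644) + 1481/U(22, -21)) + f) = (-4246 + 1787)/((61/(-1644) + 1481/(1/22)) + 289) = -2459/((61*(-1/1644) + 1481/(1/22)) + 289) = -2459/((-61/1644 + 1481*22) + 289) = -2459/((-61/1644 + 32582) + 289) = -2459/(53564747/1644 + 289) = -2459/54039863/1644 = -2459*1644/54039863 = -4042596/54039863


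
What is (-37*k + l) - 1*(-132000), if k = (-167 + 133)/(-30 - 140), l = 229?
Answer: 661108/5 ≈ 1.3222e+5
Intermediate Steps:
k = ⅕ (k = -34/(-170) = -34*(-1/170) = ⅕ ≈ 0.20000)
(-37*k + l) - 1*(-132000) = (-37*⅕ + 229) - 1*(-132000) = (-37/5 + 229) + 132000 = 1108/5 + 132000 = 661108/5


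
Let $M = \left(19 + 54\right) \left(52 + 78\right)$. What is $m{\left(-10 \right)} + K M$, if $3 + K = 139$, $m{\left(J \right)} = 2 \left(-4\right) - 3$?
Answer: $1290629$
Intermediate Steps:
$m{\left(J \right)} = -11$ ($m{\left(J \right)} = -8 - 3 = -11$)
$K = 136$ ($K = -3 + 139 = 136$)
$M = 9490$ ($M = 73 \cdot 130 = 9490$)
$m{\left(-10 \right)} + K M = -11 + 136 \cdot 9490 = -11 + 1290640 = 1290629$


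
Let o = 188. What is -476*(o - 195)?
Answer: 3332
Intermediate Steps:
-476*(o - 195) = -476*(188 - 195) = -476*(-7) = 3332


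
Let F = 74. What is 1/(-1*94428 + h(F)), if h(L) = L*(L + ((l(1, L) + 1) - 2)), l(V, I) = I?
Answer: -1/83550 ≈ -1.1969e-5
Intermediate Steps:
h(L) = L*(-1 + 2*L) (h(L) = L*(L + ((L + 1) - 2)) = L*(L + ((1 + L) - 2)) = L*(L + (-1 + L)) = L*(-1 + 2*L))
1/(-1*94428 + h(F)) = 1/(-1*94428 + 74*(-1 + 2*74)) = 1/(-94428 + 74*(-1 + 148)) = 1/(-94428 + 74*147) = 1/(-94428 + 10878) = 1/(-83550) = -1/83550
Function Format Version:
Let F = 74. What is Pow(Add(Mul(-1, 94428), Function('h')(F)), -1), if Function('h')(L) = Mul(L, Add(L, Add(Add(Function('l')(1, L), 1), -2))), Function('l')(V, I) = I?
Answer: Rational(-1, 83550) ≈ -1.1969e-5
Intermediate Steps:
Function('h')(L) = Mul(L, Add(-1, Mul(2, L))) (Function('h')(L) = Mul(L, Add(L, Add(Add(L, 1), -2))) = Mul(L, Add(L, Add(Add(1, L), -2))) = Mul(L, Add(L, Add(-1, L))) = Mul(L, Add(-1, Mul(2, L))))
Pow(Add(Mul(-1, 94428), Function('h')(F)), -1) = Pow(Add(Mul(-1, 94428), Mul(74, Add(-1, Mul(2, 74)))), -1) = Pow(Add(-94428, Mul(74, Add(-1, 148))), -1) = Pow(Add(-94428, Mul(74, 147)), -1) = Pow(Add(-94428, 10878), -1) = Pow(-83550, -1) = Rational(-1, 83550)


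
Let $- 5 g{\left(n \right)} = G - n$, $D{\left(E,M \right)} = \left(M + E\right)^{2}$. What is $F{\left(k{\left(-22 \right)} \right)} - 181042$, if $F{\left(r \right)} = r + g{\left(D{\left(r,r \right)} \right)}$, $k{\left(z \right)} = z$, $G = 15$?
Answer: $- \frac{903399}{5} \approx -1.8068 \cdot 10^{5}$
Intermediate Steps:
$D{\left(E,M \right)} = \left(E + M\right)^{2}$
$g{\left(n \right)} = -3 + \frac{n}{5}$ ($g{\left(n \right)} = - \frac{15 - n}{5} = -3 + \frac{n}{5}$)
$F{\left(r \right)} = -3 + r + \frac{4 r^{2}}{5}$ ($F{\left(r \right)} = r + \left(-3 + \frac{\left(r + r\right)^{2}}{5}\right) = r + \left(-3 + \frac{\left(2 r\right)^{2}}{5}\right) = r + \left(-3 + \frac{4 r^{2}}{5}\right) = -3 + r + \frac{4 r^{2}}{5}$)
$F{\left(k{\left(-22 \right)} \right)} - 181042 = \left(-3 - 22 + \frac{4 \left(-22\right)^{2}}{5}\right) - 181042 = \left(-3 - 22 + \frac{4}{5} \cdot 484\right) - 181042 = \left(-3 - 22 + \frac{1936}{5}\right) - 181042 = \frac{1811}{5} - 181042 = - \frac{903399}{5}$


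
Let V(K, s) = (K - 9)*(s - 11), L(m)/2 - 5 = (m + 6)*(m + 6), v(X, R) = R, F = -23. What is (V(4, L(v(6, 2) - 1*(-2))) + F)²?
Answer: 1036324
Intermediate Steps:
L(m) = 10 + 2*(6 + m)² (L(m) = 10 + 2*((m + 6)*(m + 6)) = 10 + 2*((6 + m)*(6 + m)) = 10 + 2*(6 + m)²)
V(K, s) = (-11 + s)*(-9 + K) (V(K, s) = (-9 + K)*(-11 + s) = (-11 + s)*(-9 + K))
(V(4, L(v(6, 2) - 1*(-2))) + F)² = ((99 - 11*4 - 9*(10 + 2*(6 + (2 - 1*(-2)))²) + 4*(10 + 2*(6 + (2 - 1*(-2)))²)) - 23)² = ((99 - 44 - 9*(10 + 2*(6 + (2 + 2))²) + 4*(10 + 2*(6 + (2 + 2))²)) - 23)² = ((99 - 44 - 9*(10 + 2*(6 + 4)²) + 4*(10 + 2*(6 + 4)²)) - 23)² = ((99 - 44 - 9*(10 + 2*10²) + 4*(10 + 2*10²)) - 23)² = ((99 - 44 - 9*(10 + 2*100) + 4*(10 + 2*100)) - 23)² = ((99 - 44 - 9*(10 + 200) + 4*(10 + 200)) - 23)² = ((99 - 44 - 9*210 + 4*210) - 23)² = ((99 - 44 - 1890 + 840) - 23)² = (-995 - 23)² = (-1018)² = 1036324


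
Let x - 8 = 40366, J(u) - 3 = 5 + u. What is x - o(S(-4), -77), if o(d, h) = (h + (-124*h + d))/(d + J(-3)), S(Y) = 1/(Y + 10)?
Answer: 1194767/31 ≈ 38541.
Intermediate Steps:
J(u) = 8 + u (J(u) = 3 + (5 + u) = 8 + u)
x = 40374 (x = 8 + 40366 = 40374)
S(Y) = 1/(10 + Y)
o(d, h) = (d - 123*h)/(5 + d) (o(d, h) = (h + (-124*h + d))/(d + (8 - 3)) = (h + (d - 124*h))/(d + 5) = (d - 123*h)/(5 + d))
x - o(S(-4), -77) = 40374 - (1/(10 - 4) - 123*(-77))/(5 + 1/(10 - 4)) = 40374 - (1/6 + 9471)/(5 + 1/6) = 40374 - (⅙ + 9471)/(5 + ⅙) = 40374 - 56827/(31/6*6) = 40374 - 6*56827/(31*6) = 40374 - 1*56827/31 = 40374 - 56827/31 = 1194767/31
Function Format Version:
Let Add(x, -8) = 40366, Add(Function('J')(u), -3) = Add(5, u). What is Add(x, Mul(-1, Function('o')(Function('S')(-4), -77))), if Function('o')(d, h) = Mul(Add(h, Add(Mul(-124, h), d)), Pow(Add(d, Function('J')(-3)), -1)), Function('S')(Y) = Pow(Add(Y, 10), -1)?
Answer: Rational(1194767, 31) ≈ 38541.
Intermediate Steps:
Function('J')(u) = Add(8, u) (Function('J')(u) = Add(3, Add(5, u)) = Add(8, u))
x = 40374 (x = Add(8, 40366) = 40374)
Function('S')(Y) = Pow(Add(10, Y), -1)
Function('o')(d, h) = Mul(Pow(Add(5, d), -1), Add(d, Mul(-123, h))) (Function('o')(d, h) = Mul(Add(h, Add(Mul(-124, h), d)), Pow(Add(d, Add(8, -3)), -1)) = Mul(Add(h, Add(d, Mul(-124, h))), Pow(Add(d, 5), -1)) = Mul(Add(d, Mul(-123, h)), Pow(Add(5, d), -1)) = Mul(Pow(Add(5, d), -1), Add(d, Mul(-123, h))))
Add(x, Mul(-1, Function('o')(Function('S')(-4), -77))) = Add(40374, Mul(-1, Mul(Pow(Add(5, Pow(Add(10, -4), -1)), -1), Add(Pow(Add(10, -4), -1), Mul(-123, -77))))) = Add(40374, Mul(-1, Mul(Pow(Add(5, Pow(6, -1)), -1), Add(Pow(6, -1), 9471)))) = Add(40374, Mul(-1, Mul(Pow(Add(5, Rational(1, 6)), -1), Add(Rational(1, 6), 9471)))) = Add(40374, Mul(-1, Mul(Pow(Rational(31, 6), -1), Rational(56827, 6)))) = Add(40374, Mul(-1, Mul(Rational(6, 31), Rational(56827, 6)))) = Add(40374, Mul(-1, Rational(56827, 31))) = Add(40374, Rational(-56827, 31)) = Rational(1194767, 31)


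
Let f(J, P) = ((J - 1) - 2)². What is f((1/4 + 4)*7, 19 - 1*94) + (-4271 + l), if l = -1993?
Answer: -88775/16 ≈ -5548.4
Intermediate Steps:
f(J, P) = (-3 + J)² (f(J, P) = ((-1 + J) - 2)² = (-3 + J)²)
f((1/4 + 4)*7, 19 - 1*94) + (-4271 + l) = (-3 + (1/4 + 4)*7)² + (-4271 - 1993) = (-3 + (¼ + 4)*7)² - 6264 = (-3 + (17/4)*7)² - 6264 = (-3 + 119/4)² - 6264 = (107/4)² - 6264 = 11449/16 - 6264 = -88775/16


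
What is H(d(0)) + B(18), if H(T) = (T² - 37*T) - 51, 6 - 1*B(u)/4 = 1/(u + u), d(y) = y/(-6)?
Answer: -244/9 ≈ -27.111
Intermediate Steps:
d(y) = -y/6 (d(y) = y*(-⅙) = -y/6)
B(u) = 24 - 2/u (B(u) = 24 - 4/(u + u) = 24 - 4*1/(2*u) = 24 - 2/u)
H(T) = -51 + T² - 37*T
H(d(0)) + B(18) = (-51 + (-⅙*0)² - (-37)*0/6) + (24 - 2/18) = (-51 + 0² - 37*0) + (24 - 2*1/18) = (-51 + 0 + 0) + (24 - ⅑) = -51 + 215/9 = -244/9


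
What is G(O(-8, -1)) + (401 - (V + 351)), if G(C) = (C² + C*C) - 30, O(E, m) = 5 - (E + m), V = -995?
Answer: 1407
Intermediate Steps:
O(E, m) = 5 - E - m (O(E, m) = 5 + (-E - m) = 5 - E - m)
G(C) = -30 + 2*C² (G(C) = (C² + C²) - 30 = 2*C² - 30 = -30 + 2*C²)
G(O(-8, -1)) + (401 - (V + 351)) = (-30 + 2*(5 - 1*(-8) - 1*(-1))²) + (401 - (-995 + 351)) = (-30 + 2*(5 + 8 + 1)²) + (401 - 1*(-644)) = (-30 + 2*14²) + (401 + 644) = (-30 + 2*196) + 1045 = (-30 + 392) + 1045 = 362 + 1045 = 1407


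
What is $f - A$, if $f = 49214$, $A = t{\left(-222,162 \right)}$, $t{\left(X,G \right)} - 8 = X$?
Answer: $49428$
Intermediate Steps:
$t{\left(X,G \right)} = 8 + X$
$A = -214$ ($A = 8 - 222 = -214$)
$f - A = 49214 - -214 = 49214 + 214 = 49428$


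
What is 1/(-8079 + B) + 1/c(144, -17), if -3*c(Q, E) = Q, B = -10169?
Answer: -2287/109488 ≈ -0.020888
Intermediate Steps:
c(Q, E) = -Q/3
1/(-8079 + B) + 1/c(144, -17) = 1/(-8079 - 10169) + 1/(-⅓*144) = 1/(-18248) + 1/(-48) = -1/18248 - 1/48 = -2287/109488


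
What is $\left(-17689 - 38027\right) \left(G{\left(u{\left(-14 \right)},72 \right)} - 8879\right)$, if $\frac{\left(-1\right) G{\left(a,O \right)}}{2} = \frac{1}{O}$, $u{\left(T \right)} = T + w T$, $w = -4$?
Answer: $\frac{1484111735}{3} \approx 4.947 \cdot 10^{8}$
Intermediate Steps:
$u{\left(T \right)} = - 3 T$ ($u{\left(T \right)} = T - 4 T = - 3 T$)
$G{\left(a,O \right)} = - \frac{2}{O}$
$\left(-17689 - 38027\right) \left(G{\left(u{\left(-14 \right)},72 \right)} - 8879\right) = \left(-17689 - 38027\right) \left(- \frac{2}{72} - 8879\right) = - 55716 \left(\left(-2\right) \frac{1}{72} - 8879\right) = - 55716 \left(- \frac{1}{36} - 8879\right) = \left(-55716\right) \left(- \frac{319645}{36}\right) = \frac{1484111735}{3}$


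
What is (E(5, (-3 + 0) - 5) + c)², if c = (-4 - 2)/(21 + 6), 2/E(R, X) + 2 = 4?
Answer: 49/81 ≈ 0.60494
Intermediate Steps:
E(R, X) = 1 (E(R, X) = 2/(-2 + 4) = 2/2 = 2*(½) = 1)
c = -2/9 (c = -6/27 = -6*1/27 = -2/9 ≈ -0.22222)
(E(5, (-3 + 0) - 5) + c)² = (1 - 2/9)² = (7/9)² = 49/81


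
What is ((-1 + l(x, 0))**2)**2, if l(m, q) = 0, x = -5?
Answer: 1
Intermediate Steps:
((-1 + l(x, 0))**2)**2 = ((-1 + 0)**2)**2 = ((-1)**2)**2 = 1**2 = 1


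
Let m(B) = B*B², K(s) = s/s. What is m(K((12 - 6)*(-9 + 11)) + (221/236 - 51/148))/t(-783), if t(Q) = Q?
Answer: -41962796875/8145597927321 ≈ -0.0051516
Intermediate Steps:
K(s) = 1
m(B) = B³
m(K((12 - 6)*(-9 + 11)) + (221/236 - 51/148))/t(-783) = (1 + (221/236 - 51/148))³/(-783) = (1 + (221*(1/236) - 51*1/148))³*(-1/783) = (1 + (221/236 - 51/148))³*(-1/783) = (1 + 1292/2183)³*(-1/783) = (3475/2183)³*(-1/783) = (41962796875/10403062487)*(-1/783) = -41962796875/8145597927321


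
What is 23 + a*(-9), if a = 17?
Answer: -130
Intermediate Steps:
23 + a*(-9) = 23 + 17*(-9) = 23 - 153 = -130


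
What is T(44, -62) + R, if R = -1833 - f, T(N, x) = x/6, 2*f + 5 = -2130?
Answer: -4655/6 ≈ -775.83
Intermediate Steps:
f = -2135/2 (f = -5/2 + (½)*(-2130) = -5/2 - 1065 = -2135/2 ≈ -1067.5)
T(N, x) = x/6 (T(N, x) = x*(⅙) = x/6)
R = -1531/2 (R = -1833 - 1*(-2135/2) = -1833 + 2135/2 = -1531/2 ≈ -765.50)
T(44, -62) + R = (⅙)*(-62) - 1531/2 = -31/3 - 1531/2 = -4655/6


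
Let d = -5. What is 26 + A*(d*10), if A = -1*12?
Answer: 626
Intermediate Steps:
A = -12
26 + A*(d*10) = 26 - (-60)*10 = 26 - 12*(-50) = 26 + 600 = 626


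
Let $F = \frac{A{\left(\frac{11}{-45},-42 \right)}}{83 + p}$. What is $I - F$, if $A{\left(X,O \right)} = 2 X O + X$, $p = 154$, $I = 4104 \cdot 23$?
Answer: $\frac{1006689767}{10665} \approx 94392.0$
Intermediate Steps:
$I = 94392$
$A{\left(X,O \right)} = X + 2 O X$ ($A{\left(X,O \right)} = 2 O X + X = X + 2 O X$)
$F = \frac{913}{10665}$ ($F = \frac{\frac{11}{-45} \left(1 + 2 \left(-42\right)\right)}{83 + 154} = \frac{11 \left(- \frac{1}{45}\right) \left(1 - 84\right)}{237} = \frac{\left(- \frac{11}{45}\right) \left(-83\right)}{237} = \frac{1}{237} \cdot \frac{913}{45} = \frac{913}{10665} \approx 0.085607$)
$I - F = 94392 - \frac{913}{10665} = \frac{1006689767}{10665}$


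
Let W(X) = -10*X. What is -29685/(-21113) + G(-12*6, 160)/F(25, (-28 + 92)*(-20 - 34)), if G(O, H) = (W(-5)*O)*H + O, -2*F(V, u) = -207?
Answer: -2702119053/485599 ≈ -5564.5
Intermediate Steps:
F(V, u) = 207/2 (F(V, u) = -½*(-207) = 207/2)
G(O, H) = O + 50*H*O (G(O, H) = ((-10*(-5))*O)*H + O = (50*O)*H + O = 50*H*O + O = O + 50*H*O)
-29685/(-21113) + G(-12*6, 160)/F(25, (-28 + 92)*(-20 - 34)) = -29685/(-21113) + ((-12*6)*(1 + 50*160))/(207/2) = -29685*(-1/21113) - 72*(1 + 8000)*(2/207) = 29685/21113 - 72*8001*(2/207) = 29685/21113 - 576072*2/207 = 29685/21113 - 128016/23 = -2702119053/485599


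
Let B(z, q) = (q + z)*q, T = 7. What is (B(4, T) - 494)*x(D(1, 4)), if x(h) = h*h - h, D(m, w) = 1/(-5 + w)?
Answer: -834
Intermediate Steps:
B(z, q) = q*(q + z)
x(h) = h**2 - h
(B(4, T) - 494)*x(D(1, 4)) = (7*(7 + 4) - 494)*((-1 + 1/(-5 + 4))/(-5 + 4)) = (7*11 - 494)*((-1 + 1/(-1))/(-1)) = (77 - 494)*(-(-1 - 1)) = -(-417)*(-2) = -417*2 = -834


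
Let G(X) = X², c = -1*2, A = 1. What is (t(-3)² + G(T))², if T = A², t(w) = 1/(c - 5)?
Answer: 2500/2401 ≈ 1.0412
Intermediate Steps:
c = -2
t(w) = -⅐ (t(w) = 1/(-2 - 5) = 1/(-7) = -⅐)
T = 1 (T = 1² = 1)
(t(-3)² + G(T))² = ((-⅐)² + 1²)² = (1/49 + 1)² = (50/49)² = 2500/2401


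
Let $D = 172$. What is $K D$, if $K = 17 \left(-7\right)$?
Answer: $-20468$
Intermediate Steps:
$K = -119$
$K D = \left(-119\right) 172 = -20468$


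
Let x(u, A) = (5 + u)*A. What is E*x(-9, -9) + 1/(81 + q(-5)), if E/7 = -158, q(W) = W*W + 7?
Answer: -4499207/113 ≈ -39816.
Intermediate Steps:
q(W) = 7 + W**2 (q(W) = W**2 + 7 = 7 + W**2)
E = -1106 (E = 7*(-158) = -1106)
x(u, A) = A*(5 + u)
E*x(-9, -9) + 1/(81 + q(-5)) = -(-9954)*(5 - 9) + 1/(81 + (7 + (-5)**2)) = -(-9954)*(-4) + 1/(81 + (7 + 25)) = -1106*36 + 1/(81 + 32) = -39816 + 1/113 = -4499207/113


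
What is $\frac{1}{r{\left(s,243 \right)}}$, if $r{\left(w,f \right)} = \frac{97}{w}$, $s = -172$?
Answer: $- \frac{172}{97} \approx -1.7732$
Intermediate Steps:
$\frac{1}{r{\left(s,243 \right)}} = \frac{1}{97 \frac{1}{-172}} = \frac{1}{97 \left(- \frac{1}{172}\right)} = \frac{1}{- \frac{97}{172}} = - \frac{172}{97}$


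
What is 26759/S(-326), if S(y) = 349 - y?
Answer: 26759/675 ≈ 39.643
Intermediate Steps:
26759/S(-326) = 26759/(349 - 1*(-326)) = 26759/(349 + 326) = 26759/675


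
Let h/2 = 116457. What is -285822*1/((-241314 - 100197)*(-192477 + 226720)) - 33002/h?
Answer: -5846526295243/41269400579517 ≈ -0.14167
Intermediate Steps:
h = 232914 (h = 2*116457 = 232914)
-285822*1/((-241314 - 100197)*(-192477 + 226720)) - 33002/h = -285822*1/((-241314 - 100197)*(-192477 + 226720)) - 33002/232914 = -285822/((-341511*34243)) - 33002*1/232914 = -285822/(-11694361173) - 16501/116457 = -285822*(-1/11694361173) - 16501/116457 = 95274/3898120391 - 16501/116457 = -5846526295243/41269400579517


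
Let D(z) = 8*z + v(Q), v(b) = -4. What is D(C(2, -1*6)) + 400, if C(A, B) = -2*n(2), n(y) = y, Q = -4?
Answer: 364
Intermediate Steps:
C(A, B) = -4 (C(A, B) = -2*2 = -4)
D(z) = -4 + 8*z (D(z) = 8*z - 4 = -4 + 8*z)
D(C(2, -1*6)) + 400 = (-4 + 8*(-4)) + 400 = (-4 - 32) + 400 = -36 + 400 = 364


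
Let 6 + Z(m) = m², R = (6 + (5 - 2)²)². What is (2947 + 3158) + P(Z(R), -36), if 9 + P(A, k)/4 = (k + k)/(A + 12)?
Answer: 102426417/16877 ≈ 6069.0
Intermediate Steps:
R = 225 (R = (6 + 3²)² = (6 + 9)² = 15² = 225)
Z(m) = -6 + m²
P(A, k) = -36 + 8*k/(12 + A) (P(A, k) = -36 + 4*((k + k)/(A + 12)) = -36 + 4*((2*k)/(12 + A)) = -36 + 4*(2*k/(12 + A)) = -36 + 8*k/(12 + A))
(2947 + 3158) + P(Z(R), -36) = (2947 + 3158) + 4*(-108 - 9*(-6 + 225²) + 2*(-36))/(12 + (-6 + 225²)) = 6105 + 4*(-108 - 9*(-6 + 50625) - 72)/(12 + (-6 + 50625)) = 6105 + 4*(-108 - 9*50619 - 72)/(12 + 50619) = 6105 + 4*(-108 - 455571 - 72)/50631 = 6105 + 4*(1/50631)*(-455751) = 6105 - 607668/16877 = 102426417/16877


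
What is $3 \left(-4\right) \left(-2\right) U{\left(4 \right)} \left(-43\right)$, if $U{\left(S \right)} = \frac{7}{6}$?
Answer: $-1204$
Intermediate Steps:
$U{\left(S \right)} = \frac{7}{6}$ ($U{\left(S \right)} = 7 \cdot \frac{1}{6} = \frac{7}{6}$)
$3 \left(-4\right) \left(-2\right) U{\left(4 \right)} \left(-43\right) = 3 \left(-4\right) \left(-2\right) \frac{7}{6} \left(-43\right) = \left(-12\right) \left(-2\right) \frac{7}{6} \left(-43\right) = 24 \cdot \frac{7}{6} \left(-43\right) = 28 \left(-43\right) = -1204$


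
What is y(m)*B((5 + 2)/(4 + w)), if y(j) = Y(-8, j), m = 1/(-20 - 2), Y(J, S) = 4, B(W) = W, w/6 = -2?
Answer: -7/2 ≈ -3.5000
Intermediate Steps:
w = -12 (w = 6*(-2) = -12)
m = -1/22 (m = 1/(-22) = -1/22 ≈ -0.045455)
y(j) = 4
y(m)*B((5 + 2)/(4 + w)) = 4*((5 + 2)/(4 - 12)) = 4*(7/(-8)) = 4*(7*(-1/8)) = 4*(-7/8) = -7/2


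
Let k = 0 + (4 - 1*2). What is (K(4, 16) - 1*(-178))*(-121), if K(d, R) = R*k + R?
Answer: -27346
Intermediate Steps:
k = 2 (k = 0 + (4 - 2) = 0 + 2 = 2)
K(d, R) = 3*R (K(d, R) = R*2 + R = 2*R + R = 3*R)
(K(4, 16) - 1*(-178))*(-121) = (3*16 - 1*(-178))*(-121) = (48 + 178)*(-121) = 226*(-121) = -27346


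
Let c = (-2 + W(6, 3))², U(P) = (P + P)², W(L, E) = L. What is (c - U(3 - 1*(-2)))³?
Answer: -592704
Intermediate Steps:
U(P) = 4*P² (U(P) = (2*P)² = 4*P²)
c = 16 (c = (-2 + 6)² = 4² = 16)
(c - U(3 - 1*(-2)))³ = (16 - 4*(3 - 1*(-2))²)³ = (16 - 4*(3 + 2)²)³ = (16 - 4*5²)³ = (16 - 4*25)³ = (16 - 1*100)³ = (16 - 100)³ = (-84)³ = -592704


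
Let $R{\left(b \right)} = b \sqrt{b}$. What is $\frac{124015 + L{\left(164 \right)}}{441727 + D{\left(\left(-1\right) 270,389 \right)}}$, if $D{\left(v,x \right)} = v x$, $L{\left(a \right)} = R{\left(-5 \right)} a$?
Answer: $\frac{124015}{336697} - \frac{820 i \sqrt{5}}{336697} \approx 0.36833 - 0.0054458 i$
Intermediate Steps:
$R{\left(b \right)} = b^{\frac{3}{2}}$
$L{\left(a \right)} = - 5 i a \sqrt{5}$ ($L{\left(a \right)} = \left(-5\right)^{\frac{3}{2}} a = - 5 i \sqrt{5} a = - 5 i a \sqrt{5}$)
$\frac{124015 + L{\left(164 \right)}}{441727 + D{\left(\left(-1\right) 270,389 \right)}} = \frac{124015 - 5 i 164 \sqrt{5}}{441727 + \left(-1\right) 270 \cdot 389} = \frac{124015 - 820 i \sqrt{5}}{441727 - 105030} = \frac{124015 - 820 i \sqrt{5}}{336697} = \left(124015 - 820 i \sqrt{5}\right) \frac{1}{336697} = \frac{124015}{336697} - \frac{820 i \sqrt{5}}{336697}$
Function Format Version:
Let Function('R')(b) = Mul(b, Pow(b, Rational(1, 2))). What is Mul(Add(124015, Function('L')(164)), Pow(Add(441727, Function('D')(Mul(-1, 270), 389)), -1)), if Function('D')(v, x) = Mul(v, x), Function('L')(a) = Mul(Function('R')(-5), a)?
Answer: Add(Rational(124015, 336697), Mul(Rational(-820, 336697), I, Pow(5, Rational(1, 2)))) ≈ Add(0.36833, Mul(-0.0054458, I))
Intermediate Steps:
Function('R')(b) = Pow(b, Rational(3, 2))
Function('L')(a) = Mul(-5, I, a, Pow(5, Rational(1, 2))) (Function('L')(a) = Mul(Pow(-5, Rational(3, 2)), a) = Mul(Mul(-5, I, Pow(5, Rational(1, 2))), a) = Mul(-5, I, a, Pow(5, Rational(1, 2))))
Mul(Add(124015, Function('L')(164)), Pow(Add(441727, Function('D')(Mul(-1, 270), 389)), -1)) = Mul(Add(124015, Mul(-5, I, 164, Pow(5, Rational(1, 2)))), Pow(Add(441727, Mul(Mul(-1, 270), 389)), -1)) = Mul(Add(124015, Mul(-820, I, Pow(5, Rational(1, 2)))), Pow(Add(441727, Mul(-270, 389)), -1)) = Mul(Add(124015, Mul(-820, I, Pow(5, Rational(1, 2)))), Pow(Add(441727, -105030), -1)) = Mul(Add(124015, Mul(-820, I, Pow(5, Rational(1, 2)))), Pow(336697, -1)) = Mul(Add(124015, Mul(-820, I, Pow(5, Rational(1, 2)))), Rational(1, 336697)) = Add(Rational(124015, 336697), Mul(Rational(-820, 336697), I, Pow(5, Rational(1, 2))))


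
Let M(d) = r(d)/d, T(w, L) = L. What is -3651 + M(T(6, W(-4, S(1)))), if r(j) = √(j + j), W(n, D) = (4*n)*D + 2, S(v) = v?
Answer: -3651 - I*√7/7 ≈ -3651.0 - 0.37796*I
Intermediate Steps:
W(n, D) = 2 + 4*D*n (W(n, D) = 4*D*n + 2 = 2 + 4*D*n)
r(j) = √2*√j (r(j) = √(2*j) = √2*√j)
M(d) = √2/√d (M(d) = (√2*√d)/d = √2/√d)
-3651 + M(T(6, W(-4, S(1)))) = -3651 + √2/√(2 + 4*1*(-4)) = -3651 + √2/√(2 - 16) = -3651 + √2/√(-14) = -3651 + √2*(-I*√14/14) = -3651 - I*√7/7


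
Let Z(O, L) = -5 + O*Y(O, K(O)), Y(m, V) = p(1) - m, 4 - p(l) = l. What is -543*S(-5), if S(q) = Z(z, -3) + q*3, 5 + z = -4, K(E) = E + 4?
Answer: 69504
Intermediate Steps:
p(l) = 4 - l
K(E) = 4 + E
Y(m, V) = 3 - m (Y(m, V) = (4 - 1*1) - m = (4 - 1) - m = 3 - m)
z = -9 (z = -5 - 4 = -9)
Z(O, L) = -5 + O*(3 - O)
S(q) = -113 + 3*q (S(q) = (-5 - 1*(-9)*(-3 - 9)) + q*3 = (-5 - 1*(-9)*(-12)) + 3*q = (-5 - 108) + 3*q = -113 + 3*q)
-543*S(-5) = -543*(-113 + 3*(-5)) = -543*(-113 - 15) = -543*(-128) = 69504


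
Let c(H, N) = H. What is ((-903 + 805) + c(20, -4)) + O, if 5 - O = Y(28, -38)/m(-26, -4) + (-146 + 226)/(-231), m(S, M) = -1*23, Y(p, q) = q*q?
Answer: -52445/5313 ≈ -9.8711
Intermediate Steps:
Y(p, q) = q**2
m(S, M) = -23
O = 361969/5313 (O = 5 - ((-38)**2/(-23) + (-146 + 226)/(-231)) = 5 - (1444*(-1/23) + 80*(-1/231)) = 5 - (-1444/23 - 80/231) = 5 - 1*(-335404/5313) = 5 + 335404/5313 = 361969/5313 ≈ 68.129)
((-903 + 805) + c(20, -4)) + O = ((-903 + 805) + 20) + 361969/5313 = (-98 + 20) + 361969/5313 = -78 + 361969/5313 = -52445/5313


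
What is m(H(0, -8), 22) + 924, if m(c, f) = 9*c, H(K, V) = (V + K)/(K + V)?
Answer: 933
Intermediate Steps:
H(K, V) = 1 (H(K, V) = (K + V)/(K + V) = 1)
m(H(0, -8), 22) + 924 = 9*1 + 924 = 9 + 924 = 933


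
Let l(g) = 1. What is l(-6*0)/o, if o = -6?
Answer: -⅙ ≈ -0.16667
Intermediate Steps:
l(-6*0)/o = 1/(-6) = 1*(-⅙) = -⅙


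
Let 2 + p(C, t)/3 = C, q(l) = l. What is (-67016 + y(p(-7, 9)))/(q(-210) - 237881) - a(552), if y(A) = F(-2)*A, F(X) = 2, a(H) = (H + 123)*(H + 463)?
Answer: -163122029305/238091 ≈ -6.8513e+5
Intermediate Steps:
a(H) = (123 + H)*(463 + H)
p(C, t) = -6 + 3*C
y(A) = 2*A
(-67016 + y(p(-7, 9)))/(q(-210) - 237881) - a(552) = (-67016 + 2*(-6 + 3*(-7)))/(-210 - 237881) - (56949 + 552**2 + 586*552) = (-67016 + 2*(-6 - 21))/(-238091) - (56949 + 304704 + 323472) = (-67016 + 2*(-27))*(-1/238091) - 1*685125 = (-67016 - 54)*(-1/238091) - 685125 = -67070*(-1/238091) - 685125 = 67070/238091 - 685125 = -163122029305/238091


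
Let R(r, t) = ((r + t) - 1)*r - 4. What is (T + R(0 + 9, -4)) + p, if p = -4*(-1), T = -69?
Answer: -33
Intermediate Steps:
R(r, t) = -4 + r*(-1 + r + t) (R(r, t) = (-1 + r + t)*r - 4 = r*(-1 + r + t) - 4 = -4 + r*(-1 + r + t))
p = 4
(T + R(0 + 9, -4)) + p = (-69 + (-4 + (0 + 9)² - (0 + 9) + (0 + 9)*(-4))) + 4 = (-69 + (-4 + 9² - 1*9 + 9*(-4))) + 4 = (-69 + (-4 + 81 - 9 - 36)) + 4 = (-69 + 32) + 4 = -37 + 4 = -33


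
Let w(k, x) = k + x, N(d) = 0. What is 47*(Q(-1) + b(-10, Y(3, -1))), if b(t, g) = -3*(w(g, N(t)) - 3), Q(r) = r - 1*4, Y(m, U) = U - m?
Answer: 752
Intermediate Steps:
Q(r) = -4 + r (Q(r) = r - 4 = -4 + r)
b(t, g) = 9 - 3*g (b(t, g) = -3*((g + 0) - 3) = -3*(g - 3) = -3*(-3 + g) = 9 - 3*g)
47*(Q(-1) + b(-10, Y(3, -1))) = 47*((-4 - 1) + (9 - 3*(-1 - 1*3))) = 47*(-5 + (9 - 3*(-1 - 3))) = 47*(-5 + (9 - 3*(-4))) = 47*(-5 + (9 + 12)) = 47*(-5 + 21) = 47*16 = 752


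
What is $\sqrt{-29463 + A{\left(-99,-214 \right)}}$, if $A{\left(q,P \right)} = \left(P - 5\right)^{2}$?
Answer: $\sqrt{18498} \approx 136.01$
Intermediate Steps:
$A{\left(q,P \right)} = \left(-5 + P\right)^{2}$
$\sqrt{-29463 + A{\left(-99,-214 \right)}} = \sqrt{-29463 + \left(-5 - 214\right)^{2}} = \sqrt{-29463 + \left(-219\right)^{2}} = \sqrt{-29463 + 47961} = \sqrt{18498}$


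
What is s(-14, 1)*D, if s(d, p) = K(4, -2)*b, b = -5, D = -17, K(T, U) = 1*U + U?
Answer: -340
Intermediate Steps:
K(T, U) = 2*U (K(T, U) = U + U = 2*U)
s(d, p) = 20 (s(d, p) = (2*(-2))*(-5) = -4*(-5) = 20)
s(-14, 1)*D = 20*(-17) = -340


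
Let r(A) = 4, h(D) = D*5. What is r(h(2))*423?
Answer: 1692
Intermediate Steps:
h(D) = 5*D
r(h(2))*423 = 4*423 = 1692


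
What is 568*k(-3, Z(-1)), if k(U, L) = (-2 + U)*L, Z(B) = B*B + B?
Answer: 0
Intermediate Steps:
Z(B) = B + B² (Z(B) = B² + B = B + B²)
k(U, L) = L*(-2 + U)
568*k(-3, Z(-1)) = 568*((-(1 - 1))*(-2 - 3)) = 568*(-1*0*(-5)) = 568*(0*(-5)) = 568*0 = 0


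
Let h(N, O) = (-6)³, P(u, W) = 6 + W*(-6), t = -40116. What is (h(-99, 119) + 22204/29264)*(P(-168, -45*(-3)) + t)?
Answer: 519652650/59 ≈ 8.8077e+6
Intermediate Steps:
P(u, W) = 6 - 6*W
h(N, O) = -216
(h(-99, 119) + 22204/29264)*(P(-168, -45*(-3)) + t) = (-216 + 22204/29264)*((6 - (-270)*(-3)) - 40116) = (-216 + 22204*(1/29264))*((6 - 6*135) - 40116) = (-216 + 5551/7316)*((6 - 810) - 40116) = -1574705*(-804 - 40116)/7316 = -1574705/7316*(-40920) = 519652650/59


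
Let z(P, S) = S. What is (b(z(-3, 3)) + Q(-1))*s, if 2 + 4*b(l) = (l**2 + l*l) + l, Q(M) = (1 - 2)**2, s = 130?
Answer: 1495/2 ≈ 747.50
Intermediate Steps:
Q(M) = 1 (Q(M) = (-1)**2 = 1)
b(l) = -1/2 + l**2/2 + l/4 (b(l) = -1/2 + ((l**2 + l*l) + l)/4 = -1/2 + ((l**2 + l**2) + l)/4 = -1/2 + (2*l**2 + l)/4 = -1/2 + (l + 2*l**2)/4 = -1/2 + (l**2/2 + l/4) = -1/2 + l**2/2 + l/4)
(b(z(-3, 3)) + Q(-1))*s = ((-1/2 + (1/2)*3**2 + (1/4)*3) + 1)*130 = ((-1/2 + (1/2)*9 + 3/4) + 1)*130 = ((-1/2 + 9/2 + 3/4) + 1)*130 = (19/4 + 1)*130 = (23/4)*130 = 1495/2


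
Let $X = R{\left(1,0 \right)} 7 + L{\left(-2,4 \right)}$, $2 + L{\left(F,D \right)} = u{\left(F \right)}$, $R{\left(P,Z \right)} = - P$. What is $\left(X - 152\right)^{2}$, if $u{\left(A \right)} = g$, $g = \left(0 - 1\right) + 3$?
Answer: $25281$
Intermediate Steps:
$g = 2$ ($g = \left(0 - 1\right) + 3 = -1 + 3 = 2$)
$u{\left(A \right)} = 2$
$L{\left(F,D \right)} = 0$ ($L{\left(F,D \right)} = -2 + 2 = 0$)
$X = -7$ ($X = \left(-1\right) 1 \cdot 7 + 0 = \left(-1\right) 7 + 0 = -7 + 0 = -7$)
$\left(X - 152\right)^{2} = \left(-7 - 152\right)^{2} = \left(-159\right)^{2} = 25281$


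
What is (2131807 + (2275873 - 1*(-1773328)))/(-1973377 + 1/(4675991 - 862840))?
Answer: -3928186139368/1254130746821 ≈ -3.1322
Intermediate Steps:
(2131807 + (2275873 - 1*(-1773328)))/(-1973377 + 1/(4675991 - 862840)) = (2131807 + (2275873 + 1773328))/(-1973377 + 1/3813151) = (2131807 + 4049201)/(-1973377 + 1/3813151) = 6181008/(-7524784480926/3813151) = 6181008*(-3813151/7524784480926) = -3928186139368/1254130746821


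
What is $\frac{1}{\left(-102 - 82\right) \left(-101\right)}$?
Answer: $\frac{1}{18584} \approx 5.381 \cdot 10^{-5}$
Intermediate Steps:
$\frac{1}{\left(-102 - 82\right) \left(-101\right)} = \frac{1}{\left(-184\right) \left(-101\right)} = \frac{1}{18584}$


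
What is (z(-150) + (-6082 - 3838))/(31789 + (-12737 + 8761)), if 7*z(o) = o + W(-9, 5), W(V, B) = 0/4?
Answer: -69590/194691 ≈ -0.35744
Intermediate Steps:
W(V, B) = 0 (W(V, B) = 0*(1/4) = 0)
z(o) = o/7 (z(o) = (o + 0)/7 = o/7)
(z(-150) + (-6082 - 3838))/(31789 + (-12737 + 8761)) = ((1/7)*(-150) + (-6082 - 3838))/(31789 + (-12737 + 8761)) = (-150/7 - 9920)/(31789 - 3976) = -69590/7/27813 = -69590/7*1/27813 = -69590/194691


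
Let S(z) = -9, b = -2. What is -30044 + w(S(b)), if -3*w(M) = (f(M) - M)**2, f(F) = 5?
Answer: -90328/3 ≈ -30109.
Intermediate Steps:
w(M) = -(5 - M)**2/3
-30044 + w(S(b)) = -30044 - (-5 - 9)**2/3 = -30044 - 1/3*(-14)**2 = -30044 - 1/3*196 = -30044 - 196/3 = -90328/3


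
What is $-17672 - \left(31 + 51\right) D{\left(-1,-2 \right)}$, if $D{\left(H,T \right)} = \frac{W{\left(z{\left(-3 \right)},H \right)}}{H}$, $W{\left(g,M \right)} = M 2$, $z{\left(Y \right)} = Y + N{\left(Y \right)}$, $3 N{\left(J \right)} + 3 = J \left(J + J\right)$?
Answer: $-17836$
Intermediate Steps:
$N{\left(J \right)} = -1 + \frac{2 J^{2}}{3}$ ($N{\left(J \right)} = -1 + \frac{J \left(J + J\right)}{3} = -1 + \frac{J 2 J}{3} = -1 + \frac{2 J^{2}}{3}$)
$z{\left(Y \right)} = -1 + Y + \frac{2 Y^{2}}{3}$ ($z{\left(Y \right)} = Y + \left(-1 + \frac{2 Y^{2}}{3}\right) = -1 + Y + \frac{2 Y^{2}}{3}$)
$W{\left(g,M \right)} = 2 M$
$D{\left(H,T \right)} = 2$ ($D{\left(H,T \right)} = \frac{2 H}{H} = 2$)
$-17672 - \left(31 + 51\right) D{\left(-1,-2 \right)} = -17672 - \left(31 + 51\right) 2 = -17672 - 82 \cdot 2 = -17672 - 164 = -17836$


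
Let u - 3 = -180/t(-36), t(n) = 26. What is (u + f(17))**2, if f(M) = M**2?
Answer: 13734436/169 ≈ 81269.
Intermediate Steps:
u = -51/13 (u = 3 - 180/26 = 3 - 180*1/26 = 3 - 90/13 = -51/13 ≈ -3.9231)
(u + f(17))**2 = (-51/13 + 17**2)**2 = (-51/13 + 289)**2 = (3706/13)**2 = 13734436/169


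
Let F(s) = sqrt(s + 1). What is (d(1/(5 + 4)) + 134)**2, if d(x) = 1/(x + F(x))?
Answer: 142022179/7921 + 643518*sqrt(10)/7921 ≈ 18187.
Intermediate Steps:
F(s) = sqrt(1 + s)
d(x) = 1/(x + sqrt(1 + x))
(d(1/(5 + 4)) + 134)**2 = (1/(1/(5 + 4) + sqrt(1 + 1/(5 + 4))) + 134)**2 = (1/(1/9 + sqrt(1 + 1/9)) + 134)**2 = (1/(1/9 + sqrt(10/9)) + 134)**2 = (1/(1/9 + sqrt(10)/3) + 134)**2 = (134 + 1/(1/9 + sqrt(10)/3))**2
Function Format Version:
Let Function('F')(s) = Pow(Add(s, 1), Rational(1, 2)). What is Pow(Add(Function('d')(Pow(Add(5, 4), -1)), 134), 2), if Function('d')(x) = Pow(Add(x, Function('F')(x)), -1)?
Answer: Add(Rational(142022179, 7921), Mul(Rational(643518, 7921), Pow(10, Rational(1, 2)))) ≈ 18187.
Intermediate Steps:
Function('F')(s) = Pow(Add(1, s), Rational(1, 2))
Function('d')(x) = Pow(Add(x, Pow(Add(1, x), Rational(1, 2))), -1)
Pow(Add(Function('d')(Pow(Add(5, 4), -1)), 134), 2) = Pow(Add(Pow(Add(Pow(Add(5, 4), -1), Pow(Add(1, Pow(Add(5, 4), -1)), Rational(1, 2))), -1), 134), 2) = Pow(Add(Pow(Add(Pow(9, -1), Pow(Add(1, Pow(9, -1)), Rational(1, 2))), -1), 134), 2) = Pow(Add(Pow(Add(Rational(1, 9), Pow(Add(1, Rational(1, 9)), Rational(1, 2))), -1), 134), 2) = Pow(Add(Pow(Add(Rational(1, 9), Pow(Rational(10, 9), Rational(1, 2))), -1), 134), 2) = Pow(Add(Pow(Add(Rational(1, 9), Mul(Rational(1, 3), Pow(10, Rational(1, 2)))), -1), 134), 2) = Pow(Add(134, Pow(Add(Rational(1, 9), Mul(Rational(1, 3), Pow(10, Rational(1, 2)))), -1)), 2)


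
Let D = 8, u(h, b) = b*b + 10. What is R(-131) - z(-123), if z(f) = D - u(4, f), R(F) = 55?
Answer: 15186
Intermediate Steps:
u(h, b) = 10 + b**2 (u(h, b) = b**2 + 10 = 10 + b**2)
z(f) = -2 - f**2 (z(f) = 8 - (10 + f**2) = 8 + (-10 - f**2) = -2 - f**2)
R(-131) - z(-123) = 55 - (-2 - 1*(-123)**2) = 55 - (-2 - 1*15129) = 55 - (-2 - 15129) = 55 - 1*(-15131) = 55 + 15131 = 15186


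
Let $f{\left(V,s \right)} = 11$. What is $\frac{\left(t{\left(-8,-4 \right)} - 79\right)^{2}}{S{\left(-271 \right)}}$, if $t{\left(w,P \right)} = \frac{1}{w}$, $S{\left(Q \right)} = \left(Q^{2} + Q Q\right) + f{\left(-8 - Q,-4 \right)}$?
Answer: $\frac{400689}{9401152} \approx 0.042621$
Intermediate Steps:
$S{\left(Q \right)} = 11 + 2 Q^{2}$ ($S{\left(Q \right)} = \left(Q^{2} + Q Q\right) + 11 = \left(Q^{2} + Q^{2}\right) + 11 = 2 Q^{2} + 11 = 11 + 2 Q^{2}$)
$\frac{\left(t{\left(-8,-4 \right)} - 79\right)^{2}}{S{\left(-271 \right)}} = \frac{\left(\frac{1}{-8} - 79\right)^{2}}{11 + 2 \left(-271\right)^{2}} = \frac{\left(- \frac{1}{8} - 79\right)^{2}}{11 + 2 \cdot 73441} = \frac{\left(- \frac{633}{8}\right)^{2}}{11 + 146882} = \frac{400689}{64 \cdot 146893} = \frac{400689}{64} \cdot \frac{1}{146893} = \frac{400689}{9401152}$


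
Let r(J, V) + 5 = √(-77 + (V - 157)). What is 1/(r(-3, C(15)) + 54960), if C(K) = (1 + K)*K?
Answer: 54955/3020052019 - √6/3020052019 ≈ 1.8196e-5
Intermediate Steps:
C(K) = K*(1 + K)
r(J, V) = -5 + √(-234 + V) (r(J, V) = -5 + √(-77 + (V - 157)) = -5 + √(-77 + (-157 + V)) = -5 + √(-234 + V))
1/(r(-3, C(15)) + 54960) = 1/((-5 + √(-234 + 15*(1 + 15))) + 54960) = 1/((-5 + √(-234 + 15*16)) + 54960) = 1/((-5 + √(-234 + 240)) + 54960) = 1/((-5 + √6) + 54960) = 1/(54955 + √6)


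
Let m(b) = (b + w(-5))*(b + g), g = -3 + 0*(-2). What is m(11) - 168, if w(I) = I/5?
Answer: -88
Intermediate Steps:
g = -3 (g = -3 + 0 = -3)
w(I) = I/5 (w(I) = I*(⅕) = I/5)
m(b) = (-1 + b)*(-3 + b) (m(b) = (b + (⅕)*(-5))*(b - 3) = (b - 1)*(-3 + b) = (-1 + b)*(-3 + b))
m(11) - 168 = (3 + 11² - 4*11) - 168 = (3 + 121 - 44) - 168 = 80 - 168 = -88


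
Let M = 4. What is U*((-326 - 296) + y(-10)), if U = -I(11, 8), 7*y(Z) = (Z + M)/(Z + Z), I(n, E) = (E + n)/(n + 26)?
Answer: 827203/2590 ≈ 319.38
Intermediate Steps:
I(n, E) = (E + n)/(26 + n)
y(Z) = (4 + Z)/(14*Z) (y(Z) = ((Z + 4)/(Z + Z))/7 = ((4 + Z)/((2*Z)))/7 = ((4 + Z)*(1/(2*Z)))/7 = ((4 + Z)/(2*Z))/7 = (4 + Z)/(14*Z))
U = -19/37 (U = -(8 + 11)/(26 + 11) = -19/37 ≈ -0.51351)
U*((-326 - 296) + y(-10)) = -19*((-326 - 296) + (1/14)*(4 - 10)/(-10))/37 = -19*(-622 + (1/14)*(-1/10)*(-6))/37 = -19*(-622 + 3/70)/37 = -19/37*(-43537/70) = 827203/2590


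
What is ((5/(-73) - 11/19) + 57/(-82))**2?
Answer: 23315763025/12935422756 ≈ 1.8025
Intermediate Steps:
((5/(-73) - 11/19) + 57/(-82))**2 = ((5*(-1/73) - 11*1/19) + 57*(-1/82))**2 = ((-5/73 - 11/19) - 57/82)**2 = (-898/1387 - 57/82)**2 = (-152695/113734)**2 = 23315763025/12935422756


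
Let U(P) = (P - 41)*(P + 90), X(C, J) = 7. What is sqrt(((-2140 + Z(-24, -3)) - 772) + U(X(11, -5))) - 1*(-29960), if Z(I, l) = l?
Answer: 29960 + I*sqrt(6213) ≈ 29960.0 + 78.823*I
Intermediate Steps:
U(P) = (-41 + P)*(90 + P)
sqrt(((-2140 + Z(-24, -3)) - 772) + U(X(11, -5))) - 1*(-29960) = sqrt(((-2140 - 3) - 772) + (-3690 + 7**2 + 49*7)) - 1*(-29960) = sqrt((-2143 - 772) + (-3690 + 49 + 343)) + 29960 = sqrt(-2915 - 3298) + 29960 = sqrt(-6213) + 29960 = I*sqrt(6213) + 29960 = 29960 + I*sqrt(6213)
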